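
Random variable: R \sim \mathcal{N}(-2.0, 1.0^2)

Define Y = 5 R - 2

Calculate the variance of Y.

For Y = aR + b: Var(Y) = a² * Var(R)
Var(R) = 1.0^2 = 1
Var(Y) = 5² * 1 = 25 * 1 = 25

25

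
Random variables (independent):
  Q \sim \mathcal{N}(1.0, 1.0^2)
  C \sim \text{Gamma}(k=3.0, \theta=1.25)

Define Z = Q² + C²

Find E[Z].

E[Z] = E[Q²] + E[C²]
E[Q²] = Var(Q) + E[Q]² = 1 + 1 = 2
E[C²] = Var(C) + E[C]² = 4.6875 + 14.0625 = 18.75
E[Z] = 2 + 18.75 = 20.75

20.75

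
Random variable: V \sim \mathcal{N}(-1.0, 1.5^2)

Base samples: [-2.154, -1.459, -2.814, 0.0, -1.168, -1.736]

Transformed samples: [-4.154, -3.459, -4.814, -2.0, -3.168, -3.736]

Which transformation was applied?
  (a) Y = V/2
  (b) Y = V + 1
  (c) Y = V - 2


Checking option (c) Y = V - 2:
  V = -2.154 -> Y = -4.154 ✓
  V = -1.459 -> Y = -3.459 ✓
  V = -2.814 -> Y = -4.814 ✓
All samples match this transformation.

(c) V - 2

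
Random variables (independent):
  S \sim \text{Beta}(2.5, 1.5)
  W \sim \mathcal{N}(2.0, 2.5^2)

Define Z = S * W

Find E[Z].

For independent RVs: E[XY] = E[X]*E[Y]
E[S] = 0.625
E[W] = 2
E[Z] = 0.625 * 2 = 1.25

1.25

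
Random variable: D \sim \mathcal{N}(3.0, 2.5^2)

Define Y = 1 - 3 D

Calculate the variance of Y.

For Y = aD + b: Var(Y) = a² * Var(D)
Var(D) = 2.5^2 = 6.25
Var(Y) = (-3)² * 6.25 = 9 * 6.25 = 56.25

56.25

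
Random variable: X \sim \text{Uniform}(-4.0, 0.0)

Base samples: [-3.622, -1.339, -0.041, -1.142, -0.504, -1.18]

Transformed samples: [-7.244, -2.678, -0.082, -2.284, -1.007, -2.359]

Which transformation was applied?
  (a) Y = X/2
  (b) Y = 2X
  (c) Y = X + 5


Checking option (b) Y = 2X:
  X = -3.622 -> Y = -7.244 ✓
  X = -1.339 -> Y = -2.678 ✓
  X = -0.041 -> Y = -0.082 ✓
All samples match this transformation.

(b) 2X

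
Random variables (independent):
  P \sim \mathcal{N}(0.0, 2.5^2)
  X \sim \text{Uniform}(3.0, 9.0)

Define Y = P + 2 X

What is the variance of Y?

For independent RVs: Var(aX + bY) = a²Var(X) + b²Var(Y)
Var(P) = 6.25
Var(X) = 3
Var(Y) = 1²*6.25 + 2²*3
= 1*6.25 + 4*3 = 18.25

18.25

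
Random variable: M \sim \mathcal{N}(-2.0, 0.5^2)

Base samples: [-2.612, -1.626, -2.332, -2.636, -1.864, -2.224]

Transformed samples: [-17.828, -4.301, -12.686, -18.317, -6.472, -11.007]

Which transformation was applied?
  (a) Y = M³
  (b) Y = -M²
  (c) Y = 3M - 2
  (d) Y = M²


Checking option (a) Y = M³:
  M = -2.612 -> Y = -17.828 ✓
  M = -1.626 -> Y = -4.301 ✓
  M = -2.332 -> Y = -12.686 ✓
All samples match this transformation.

(a) M³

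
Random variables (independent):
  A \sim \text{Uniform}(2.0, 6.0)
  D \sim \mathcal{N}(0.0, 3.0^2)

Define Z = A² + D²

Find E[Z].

E[Z] = E[A²] + E[D²]
E[A²] = Var(A) + E[A]² = 1.3333333 + 16 = 17.333333
E[D²] = Var(D) + E[D]² = 9 + 0 = 9
E[Z] = 17.333333 + 9 = 26.333333

26.333333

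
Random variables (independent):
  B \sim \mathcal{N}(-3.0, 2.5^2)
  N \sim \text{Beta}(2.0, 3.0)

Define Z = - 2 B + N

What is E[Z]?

E[Z] = -2*E[B] + 1*E[N]
E[B] = -3
E[N] = 0.4
E[Z] = -2*(-3) + 1*0.4 = 6.4

6.4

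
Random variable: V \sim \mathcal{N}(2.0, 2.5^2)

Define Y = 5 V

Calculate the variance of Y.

For Y = aV + b: Var(Y) = a² * Var(V)
Var(V) = 2.5^2 = 6.25
Var(Y) = 5² * 6.25 = 25 * 6.25 = 156.25

156.25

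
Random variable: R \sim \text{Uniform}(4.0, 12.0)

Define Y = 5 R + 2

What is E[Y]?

For Y = 5R + 2:
E[Y] = 5 * E[R] + 2
E[R] = (4 + 12)/2 = 8
E[Y] = 5 * 8 + 2 = 42

42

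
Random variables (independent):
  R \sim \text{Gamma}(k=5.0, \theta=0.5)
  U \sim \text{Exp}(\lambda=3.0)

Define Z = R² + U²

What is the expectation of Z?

E[Z] = E[R²] + E[U²]
E[R²] = Var(R) + E[R]² = 1.25 + 6.25 = 7.5
E[U²] = Var(U) + E[U]² = 0.11111111 + 0.11111111 = 0.22222222
E[Z] = 7.5 + 0.22222222 = 7.7222222

7.7222222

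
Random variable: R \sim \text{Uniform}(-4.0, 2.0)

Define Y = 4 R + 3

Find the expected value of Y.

For Y = 4R + 3:
E[Y] = 4 * E[R] + 3
E[R] = (-4 + 2)/2 = -1
E[Y] = 4 * (-1) + 3 = -1

-1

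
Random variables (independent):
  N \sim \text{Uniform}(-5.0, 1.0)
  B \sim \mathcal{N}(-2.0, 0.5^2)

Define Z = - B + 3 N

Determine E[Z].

E[Z] = 3*E[N] - 1*E[B]
E[N] = -2
E[B] = -2
E[Z] = 3*(-2) - 1*(-2) = -4

-4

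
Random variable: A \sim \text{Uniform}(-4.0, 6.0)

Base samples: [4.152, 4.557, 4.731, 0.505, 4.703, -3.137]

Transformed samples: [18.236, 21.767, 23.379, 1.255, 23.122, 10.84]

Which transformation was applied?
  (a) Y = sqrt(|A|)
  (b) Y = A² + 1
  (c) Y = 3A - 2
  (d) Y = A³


Checking option (b) Y = A² + 1:
  A = 4.152 -> Y = 18.236 ✓
  A = 4.557 -> Y = 21.767 ✓
  A = 4.731 -> Y = 23.379 ✓
All samples match this transformation.

(b) A² + 1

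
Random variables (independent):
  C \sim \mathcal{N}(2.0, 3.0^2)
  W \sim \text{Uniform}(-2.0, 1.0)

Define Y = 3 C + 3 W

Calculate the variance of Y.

For independent RVs: Var(aX + bY) = a²Var(X) + b²Var(Y)
Var(C) = 9
Var(W) = 0.75
Var(Y) = 3²*9 + 3²*0.75
= 9*9 + 9*0.75 = 87.75

87.75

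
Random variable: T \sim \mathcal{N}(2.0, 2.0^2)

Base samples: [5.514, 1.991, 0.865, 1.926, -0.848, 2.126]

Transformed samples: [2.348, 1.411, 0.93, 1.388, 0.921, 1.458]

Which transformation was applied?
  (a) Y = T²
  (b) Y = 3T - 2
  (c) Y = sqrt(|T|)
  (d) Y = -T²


Checking option (c) Y = sqrt(|T|):
  T = 5.514 -> Y = 2.348 ✓
  T = 1.991 -> Y = 1.411 ✓
  T = 0.865 -> Y = 0.93 ✓
All samples match this transformation.

(c) sqrt(|T|)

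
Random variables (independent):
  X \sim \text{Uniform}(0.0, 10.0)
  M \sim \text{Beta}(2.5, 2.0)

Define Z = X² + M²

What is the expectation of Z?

E[Z] = E[X²] + E[M²]
E[X²] = Var(X) + E[X]² = 8.3333333 + 25 = 33.333333
E[M²] = Var(M) + E[M]² = 0.044893378 + 0.30864198 = 0.35353535
E[Z] = 33.333333 + 0.35353535 = 33.686869

33.686869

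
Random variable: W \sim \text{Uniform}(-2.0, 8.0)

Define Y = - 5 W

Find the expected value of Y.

For Y = -5W:
E[Y] = -5 * E[W]
E[W] = (-2 + 8)/2 = 3
E[Y] = -5 * 3 = -15

-15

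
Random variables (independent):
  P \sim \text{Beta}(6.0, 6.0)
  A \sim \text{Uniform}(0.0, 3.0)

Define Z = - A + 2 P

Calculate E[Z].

E[Z] = 2*E[P] - 1*E[A]
E[P] = 0.5
E[A] = 1.5
E[Z] = 2*0.5 - 1*1.5 = -0.5

-0.5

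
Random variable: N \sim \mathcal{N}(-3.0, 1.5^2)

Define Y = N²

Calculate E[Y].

Using E[X²] = Var(X) + (E[X])²:
E[N] = -3
Var(N) = 1.5^2 = 2.25
E[N²] = 2.25 + (-3)² = 2.25 + 9 = 11.25

11.25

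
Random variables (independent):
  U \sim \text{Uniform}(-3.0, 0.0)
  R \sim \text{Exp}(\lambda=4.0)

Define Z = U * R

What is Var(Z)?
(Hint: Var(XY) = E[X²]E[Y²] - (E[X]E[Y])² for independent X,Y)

Var(XY) = E[X²]E[Y²] - (E[X]E[Y])²
E[U] = -1.5, Var(U) = 0.75
E[R] = 0.25, Var(R) = 0.0625
E[U²] = 0.75 + (-1.5)² = 3
E[R²] = 0.0625 + 0.25² = 0.125
Var(Z) = 3*0.125 - (-1.5*0.25)²
= 0.375 - 0.140625 = 0.234375

0.234375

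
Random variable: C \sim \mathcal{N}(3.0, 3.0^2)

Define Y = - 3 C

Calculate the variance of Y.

For Y = aC + b: Var(Y) = a² * Var(C)
Var(C) = 3.0^2 = 9
Var(Y) = (-3)² * 9 = 9 * 9 = 81

81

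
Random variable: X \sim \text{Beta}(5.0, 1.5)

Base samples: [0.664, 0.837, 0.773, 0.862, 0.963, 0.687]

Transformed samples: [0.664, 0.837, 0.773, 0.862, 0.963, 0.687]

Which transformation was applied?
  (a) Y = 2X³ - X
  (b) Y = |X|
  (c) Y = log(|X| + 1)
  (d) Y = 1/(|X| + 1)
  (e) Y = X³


Checking option (b) Y = |X|:
  X = 0.664 -> Y = 0.664 ✓
  X = 0.837 -> Y = 0.837 ✓
  X = 0.773 -> Y = 0.773 ✓
All samples match this transformation.

(b) |X|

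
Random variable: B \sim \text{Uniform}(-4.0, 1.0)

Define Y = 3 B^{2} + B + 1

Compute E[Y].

E[Y] = 3*E[B²] + 1*E[B] + 1
E[B] = -1.5
E[B²] = Var(B) + (E[B])² = 2.0833333 + 2.25 = 4.3333333
E[Y] = 3*4.3333333 + 1*(-1.5) + 1 = 12.5

12.5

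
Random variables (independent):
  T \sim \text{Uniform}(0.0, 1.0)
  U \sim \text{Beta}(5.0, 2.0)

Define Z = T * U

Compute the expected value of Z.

For independent RVs: E[XY] = E[X]*E[Y]
E[T] = 0.5
E[U] = 0.71428571
E[Z] = 0.5 * 0.71428571 = 0.35714286

0.35714286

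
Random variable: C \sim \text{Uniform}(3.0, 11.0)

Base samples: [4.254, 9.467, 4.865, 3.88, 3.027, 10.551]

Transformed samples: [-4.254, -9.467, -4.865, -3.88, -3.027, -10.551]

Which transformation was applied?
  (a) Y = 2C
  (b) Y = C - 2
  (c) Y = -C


Checking option (c) Y = -C:
  C = 4.254 -> Y = -4.254 ✓
  C = 9.467 -> Y = -9.467 ✓
  C = 4.865 -> Y = -4.865 ✓
All samples match this transformation.

(c) -C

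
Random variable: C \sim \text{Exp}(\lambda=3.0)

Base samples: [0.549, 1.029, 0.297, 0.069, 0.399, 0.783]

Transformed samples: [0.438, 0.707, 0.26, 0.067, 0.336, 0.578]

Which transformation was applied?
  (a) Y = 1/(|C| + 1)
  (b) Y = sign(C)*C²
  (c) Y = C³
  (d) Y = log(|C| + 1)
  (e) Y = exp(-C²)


Checking option (d) Y = log(|C| + 1):
  C = 0.549 -> Y = 0.438 ✓
  C = 1.029 -> Y = 0.707 ✓
  C = 0.297 -> Y = 0.26 ✓
All samples match this transformation.

(d) log(|C| + 1)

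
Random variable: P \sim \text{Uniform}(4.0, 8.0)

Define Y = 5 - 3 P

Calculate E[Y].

For Y = -3P + 5:
E[Y] = -3 * E[P] + 5
E[P] = (4 + 8)/2 = 6
E[Y] = -3 * 6 + 5 = -13

-13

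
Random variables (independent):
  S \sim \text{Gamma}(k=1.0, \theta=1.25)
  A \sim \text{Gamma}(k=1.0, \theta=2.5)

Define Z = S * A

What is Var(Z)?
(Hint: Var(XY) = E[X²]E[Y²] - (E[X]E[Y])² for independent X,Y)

Var(XY) = E[X²]E[Y²] - (E[X]E[Y])²
E[S] = 1.25, Var(S) = 1.5625
E[A] = 2.5, Var(A) = 6.25
E[S²] = 1.5625 + 1.25² = 3.125
E[A²] = 6.25 + 2.5² = 12.5
Var(Z) = 3.125*12.5 - (1.25*2.5)²
= 39.0625 - 9.765625 = 29.296875

29.296875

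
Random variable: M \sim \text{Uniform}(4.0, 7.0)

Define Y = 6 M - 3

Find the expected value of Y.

For Y = 6M - 3:
E[Y] = 6 * E[M] - 3
E[M] = (4 + 7)/2 = 5.5
E[Y] = 6 * 5.5 - 3 = 30

30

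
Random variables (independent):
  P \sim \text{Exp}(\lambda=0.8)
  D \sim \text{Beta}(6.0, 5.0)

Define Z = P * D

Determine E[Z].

For independent RVs: E[XY] = E[X]*E[Y]
E[P] = 1.25
E[D] = 0.54545455
E[Z] = 1.25 * 0.54545455 = 0.68181818

0.68181818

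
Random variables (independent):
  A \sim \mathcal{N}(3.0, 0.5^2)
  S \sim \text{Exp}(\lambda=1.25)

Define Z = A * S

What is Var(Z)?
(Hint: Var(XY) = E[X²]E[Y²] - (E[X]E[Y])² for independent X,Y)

Var(XY) = E[X²]E[Y²] - (E[X]E[Y])²
E[A] = 3, Var(A) = 0.25
E[S] = 0.8, Var(S) = 0.64
E[A²] = 0.25 + 3² = 9.25
E[S²] = 0.64 + 0.8² = 1.28
Var(Z) = 9.25*1.28 - (3*0.8)²
= 11.84 - 5.76 = 6.08

6.08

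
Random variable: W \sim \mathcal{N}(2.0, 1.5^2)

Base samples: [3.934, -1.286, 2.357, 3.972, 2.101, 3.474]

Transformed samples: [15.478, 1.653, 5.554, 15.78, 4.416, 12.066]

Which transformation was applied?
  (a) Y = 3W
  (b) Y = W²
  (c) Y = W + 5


Checking option (b) Y = W²:
  W = 3.934 -> Y = 15.478 ✓
  W = -1.286 -> Y = 1.653 ✓
  W = 2.357 -> Y = 5.554 ✓
All samples match this transformation.

(b) W²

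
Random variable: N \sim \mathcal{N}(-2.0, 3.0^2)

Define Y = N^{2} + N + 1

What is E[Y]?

E[Y] = 1*E[N²] + 1*E[N] + 1
E[N] = -2
E[N²] = Var(N) + (E[N])² = 9 + 4 = 13
E[Y] = 1*13 + 1*(-2) + 1 = 12

12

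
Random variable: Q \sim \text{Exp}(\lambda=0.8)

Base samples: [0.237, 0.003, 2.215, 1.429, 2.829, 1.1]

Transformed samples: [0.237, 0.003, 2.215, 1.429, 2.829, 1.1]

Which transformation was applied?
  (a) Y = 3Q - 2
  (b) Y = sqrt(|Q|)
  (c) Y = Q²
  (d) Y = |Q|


Checking option (d) Y = |Q|:
  Q = 0.237 -> Y = 0.237 ✓
  Q = 0.003 -> Y = 0.003 ✓
  Q = 2.215 -> Y = 2.215 ✓
All samples match this transformation.

(d) |Q|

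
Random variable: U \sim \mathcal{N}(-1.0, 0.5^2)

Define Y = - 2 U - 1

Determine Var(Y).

For Y = aU + b: Var(Y) = a² * Var(U)
Var(U) = 0.5^2 = 0.25
Var(Y) = (-2)² * 0.25 = 4 * 0.25 = 1

1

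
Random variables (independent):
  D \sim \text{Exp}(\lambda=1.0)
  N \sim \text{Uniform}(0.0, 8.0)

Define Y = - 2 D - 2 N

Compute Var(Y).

For independent RVs: Var(aX + bY) = a²Var(X) + b²Var(Y)
Var(D) = 1
Var(N) = 5.3333333
Var(Y) = (-2)²*1 + (-2)²*5.3333333
= 4*1 + 4*5.3333333 = 25.333333

25.333333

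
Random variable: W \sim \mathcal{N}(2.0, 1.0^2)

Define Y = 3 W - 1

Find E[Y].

For Y = 3W - 1:
E[Y] = 3 * E[W] - 1
E[W] = 2.0 = 2
E[Y] = 3 * 2 - 1 = 5

5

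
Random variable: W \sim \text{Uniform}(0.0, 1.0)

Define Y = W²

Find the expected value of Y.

E[W²] = Var(W) + (E[W])² = 0.083333333 + 0.25 = 0.33333333

0.33333333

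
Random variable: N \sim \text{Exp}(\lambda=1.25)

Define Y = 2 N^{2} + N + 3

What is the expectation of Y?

E[Y] = 2*E[N²] + 1*E[N] + 3
E[N] = 0.8
E[N²] = Var(N) + (E[N])² = 0.64 + 0.64 = 1.28
E[Y] = 2*1.28 + 1*0.8 + 3 = 6.36

6.36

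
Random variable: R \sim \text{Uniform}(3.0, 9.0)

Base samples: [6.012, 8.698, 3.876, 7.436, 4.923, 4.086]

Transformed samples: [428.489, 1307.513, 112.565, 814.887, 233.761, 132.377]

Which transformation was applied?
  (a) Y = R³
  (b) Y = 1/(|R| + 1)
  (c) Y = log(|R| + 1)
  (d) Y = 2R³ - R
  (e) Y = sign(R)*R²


Checking option (d) Y = 2R³ - R:
  R = 6.012 -> Y = 428.489 ✓
  R = 8.698 -> Y = 1307.513 ✓
  R = 3.876 -> Y = 112.565 ✓
All samples match this transformation.

(d) 2R³ - R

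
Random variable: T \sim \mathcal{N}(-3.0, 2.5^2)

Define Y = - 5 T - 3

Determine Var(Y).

For Y = aT + b: Var(Y) = a² * Var(T)
Var(T) = 2.5^2 = 6.25
Var(Y) = (-5)² * 6.25 = 25 * 6.25 = 156.25

156.25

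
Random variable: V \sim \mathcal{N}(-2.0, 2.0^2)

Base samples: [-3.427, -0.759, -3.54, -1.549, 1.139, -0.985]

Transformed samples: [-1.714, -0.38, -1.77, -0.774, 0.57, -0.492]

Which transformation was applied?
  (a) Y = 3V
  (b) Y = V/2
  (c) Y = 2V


Checking option (b) Y = V/2:
  V = -3.427 -> Y = -1.714 ✓
  V = -0.759 -> Y = -0.38 ✓
  V = -3.54 -> Y = -1.77 ✓
All samples match this transformation.

(b) V/2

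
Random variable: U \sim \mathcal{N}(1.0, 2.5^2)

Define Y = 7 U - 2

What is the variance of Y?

For Y = aU + b: Var(Y) = a² * Var(U)
Var(U) = 2.5^2 = 6.25
Var(Y) = 7² * 6.25 = 49 * 6.25 = 306.25

306.25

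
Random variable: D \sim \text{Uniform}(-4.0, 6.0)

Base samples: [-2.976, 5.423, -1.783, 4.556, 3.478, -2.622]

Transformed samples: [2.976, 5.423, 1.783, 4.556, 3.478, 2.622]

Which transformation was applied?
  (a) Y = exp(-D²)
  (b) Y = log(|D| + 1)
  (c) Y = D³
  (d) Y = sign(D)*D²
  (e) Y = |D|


Checking option (e) Y = |D|:
  D = -2.976 -> Y = 2.976 ✓
  D = 5.423 -> Y = 5.423 ✓
  D = -1.783 -> Y = 1.783 ✓
All samples match this transformation.

(e) |D|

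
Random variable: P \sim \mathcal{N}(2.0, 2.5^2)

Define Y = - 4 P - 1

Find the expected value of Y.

For Y = -4P - 1:
E[Y] = -4 * E[P] - 1
E[P] = 2.0 = 2
E[Y] = -4 * 2 - 1 = -9

-9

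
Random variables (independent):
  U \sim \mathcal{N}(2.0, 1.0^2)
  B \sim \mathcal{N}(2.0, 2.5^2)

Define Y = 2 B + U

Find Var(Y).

For independent RVs: Var(aX + bY) = a²Var(X) + b²Var(Y)
Var(U) = 1
Var(B) = 6.25
Var(Y) = 1²*1 + 2²*6.25
= 1*1 + 4*6.25 = 26

26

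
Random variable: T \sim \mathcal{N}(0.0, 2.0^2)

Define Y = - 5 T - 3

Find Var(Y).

For Y = aT + b: Var(Y) = a² * Var(T)
Var(T) = 2.0^2 = 4
Var(Y) = (-5)² * 4 = 25 * 4 = 100

100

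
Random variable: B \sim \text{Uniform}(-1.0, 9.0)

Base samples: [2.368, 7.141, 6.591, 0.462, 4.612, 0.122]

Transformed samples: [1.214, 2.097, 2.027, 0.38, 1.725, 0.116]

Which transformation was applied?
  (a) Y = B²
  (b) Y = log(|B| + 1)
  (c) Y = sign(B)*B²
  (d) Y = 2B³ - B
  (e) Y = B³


Checking option (b) Y = log(|B| + 1):
  B = 2.368 -> Y = 1.214 ✓
  B = 7.141 -> Y = 2.097 ✓
  B = 6.591 -> Y = 2.027 ✓
All samples match this transformation.

(b) log(|B| + 1)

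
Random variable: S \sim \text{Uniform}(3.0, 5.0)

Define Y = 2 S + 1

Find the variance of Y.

For Y = aS + b: Var(Y) = a² * Var(S)
Var(S) = (5 - 3)^2/12 = 0.33333333
Var(Y) = 2² * 0.33333333 = 4 * 0.33333333 = 1.3333333

1.3333333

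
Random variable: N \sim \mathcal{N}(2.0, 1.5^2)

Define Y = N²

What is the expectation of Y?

E[N²] = Var(N) + (E[N])² = 2.25 + 4 = 6.25

6.25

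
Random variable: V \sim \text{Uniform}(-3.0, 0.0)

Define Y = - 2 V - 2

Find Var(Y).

For Y = aV + b: Var(Y) = a² * Var(V)
Var(V) = (0 + 3)^2/12 = 0.75
Var(Y) = (-2)² * 0.75 = 4 * 0.75 = 3

3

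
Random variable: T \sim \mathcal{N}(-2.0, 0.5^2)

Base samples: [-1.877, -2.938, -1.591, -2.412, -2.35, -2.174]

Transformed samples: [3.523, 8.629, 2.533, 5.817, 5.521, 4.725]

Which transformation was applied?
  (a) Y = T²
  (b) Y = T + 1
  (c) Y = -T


Checking option (a) Y = T²:
  T = -1.877 -> Y = 3.523 ✓
  T = -2.938 -> Y = 8.629 ✓
  T = -1.591 -> Y = 2.533 ✓
All samples match this transformation.

(a) T²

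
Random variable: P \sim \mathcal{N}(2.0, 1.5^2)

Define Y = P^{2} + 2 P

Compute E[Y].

E[Y] = 1*E[P²] + 2*E[P]
E[P] = 2
E[P²] = Var(P) + (E[P])² = 2.25 + 4 = 6.25
E[Y] = 1*6.25 + 2*2 = 10.25

10.25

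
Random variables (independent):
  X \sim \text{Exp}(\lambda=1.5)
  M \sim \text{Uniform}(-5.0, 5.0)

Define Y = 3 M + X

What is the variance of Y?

For independent RVs: Var(aX + bY) = a²Var(X) + b²Var(Y)
Var(X) = 0.44444444
Var(M) = 8.3333333
Var(Y) = 1²*0.44444444 + 3²*8.3333333
= 1*0.44444444 + 9*8.3333333 = 75.444444

75.444444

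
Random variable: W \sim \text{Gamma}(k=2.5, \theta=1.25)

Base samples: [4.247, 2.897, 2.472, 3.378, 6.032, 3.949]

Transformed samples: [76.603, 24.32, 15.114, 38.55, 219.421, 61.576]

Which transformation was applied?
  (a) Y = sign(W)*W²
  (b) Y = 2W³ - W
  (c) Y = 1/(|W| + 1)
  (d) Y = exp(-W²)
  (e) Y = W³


Checking option (e) Y = W³:
  W = 4.247 -> Y = 76.603 ✓
  W = 2.897 -> Y = 24.32 ✓
  W = 2.472 -> Y = 15.114 ✓
All samples match this transformation.

(e) W³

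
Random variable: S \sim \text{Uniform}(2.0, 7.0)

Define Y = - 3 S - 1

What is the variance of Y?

For Y = aS + b: Var(Y) = a² * Var(S)
Var(S) = (7 - 2)^2/12 = 2.0833333
Var(Y) = (-3)² * 2.0833333 = 9 * 2.0833333 = 18.75

18.75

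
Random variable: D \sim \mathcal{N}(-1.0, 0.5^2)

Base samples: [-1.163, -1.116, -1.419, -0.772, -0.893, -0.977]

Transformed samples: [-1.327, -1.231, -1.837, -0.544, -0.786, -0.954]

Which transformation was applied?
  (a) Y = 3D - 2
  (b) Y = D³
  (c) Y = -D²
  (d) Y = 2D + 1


Checking option (d) Y = 2D + 1:
  D = -1.163 -> Y = -1.327 ✓
  D = -1.116 -> Y = -1.231 ✓
  D = -1.419 -> Y = -1.837 ✓
All samples match this transformation.

(d) 2D + 1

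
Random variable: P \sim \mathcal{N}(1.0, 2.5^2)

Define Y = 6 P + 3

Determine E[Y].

For Y = 6P + 3:
E[Y] = 6 * E[P] + 3
E[P] = 1.0 = 1
E[Y] = 6 * 1 + 3 = 9

9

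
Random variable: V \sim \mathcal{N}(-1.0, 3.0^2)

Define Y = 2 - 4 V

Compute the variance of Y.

For Y = aV + b: Var(Y) = a² * Var(V)
Var(V) = 3.0^2 = 9
Var(Y) = (-4)² * 9 = 16 * 9 = 144

144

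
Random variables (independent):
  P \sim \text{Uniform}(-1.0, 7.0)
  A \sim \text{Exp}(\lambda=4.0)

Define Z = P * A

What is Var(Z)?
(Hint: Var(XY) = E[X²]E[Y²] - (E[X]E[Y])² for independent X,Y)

Var(XY) = E[X²]E[Y²] - (E[X]E[Y])²
E[P] = 3, Var(P) = 5.3333333
E[A] = 0.25, Var(A) = 0.0625
E[P²] = 5.3333333 + 3² = 14.333333
E[A²] = 0.0625 + 0.25² = 0.125
Var(Z) = 14.333333*0.125 - (3*0.25)²
= 1.7916667 - 0.5625 = 1.2291667

1.2291667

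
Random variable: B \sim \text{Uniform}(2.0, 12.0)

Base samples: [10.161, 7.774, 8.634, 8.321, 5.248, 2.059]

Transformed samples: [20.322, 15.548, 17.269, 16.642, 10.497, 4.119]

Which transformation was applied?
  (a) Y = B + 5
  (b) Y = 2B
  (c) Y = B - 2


Checking option (b) Y = 2B:
  B = 10.161 -> Y = 20.322 ✓
  B = 7.774 -> Y = 15.548 ✓
  B = 8.634 -> Y = 17.269 ✓
All samples match this transformation.

(b) 2B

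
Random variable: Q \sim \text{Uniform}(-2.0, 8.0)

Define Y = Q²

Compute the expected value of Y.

E[Q²] = Var(Q) + (E[Q])² = 8.3333333 + 9 = 17.333333

17.333333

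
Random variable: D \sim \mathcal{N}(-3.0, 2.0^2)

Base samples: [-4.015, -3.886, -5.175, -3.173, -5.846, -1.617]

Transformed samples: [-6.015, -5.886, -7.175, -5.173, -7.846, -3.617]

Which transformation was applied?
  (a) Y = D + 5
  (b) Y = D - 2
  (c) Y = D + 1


Checking option (b) Y = D - 2:
  D = -4.015 -> Y = -6.015 ✓
  D = -3.886 -> Y = -5.886 ✓
  D = -5.175 -> Y = -7.175 ✓
All samples match this transformation.

(b) D - 2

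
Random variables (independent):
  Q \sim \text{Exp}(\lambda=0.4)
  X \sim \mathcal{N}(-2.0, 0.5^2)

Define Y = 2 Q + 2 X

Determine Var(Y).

For independent RVs: Var(aX + bY) = a²Var(X) + b²Var(Y)
Var(Q) = 6.25
Var(X) = 0.25
Var(Y) = 2²*6.25 + 2²*0.25
= 4*6.25 + 4*0.25 = 26

26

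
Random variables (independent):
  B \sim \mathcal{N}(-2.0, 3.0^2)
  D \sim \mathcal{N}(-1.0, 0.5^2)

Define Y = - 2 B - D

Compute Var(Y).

For independent RVs: Var(aX + bY) = a²Var(X) + b²Var(Y)
Var(B) = 9
Var(D) = 0.25
Var(Y) = (-2)²*9 + (-1)²*0.25
= 4*9 + 1*0.25 = 36.25

36.25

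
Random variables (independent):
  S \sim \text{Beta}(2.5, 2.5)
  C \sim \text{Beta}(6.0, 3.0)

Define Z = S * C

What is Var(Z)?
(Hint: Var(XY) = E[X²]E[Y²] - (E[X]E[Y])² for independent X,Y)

Var(XY) = E[X²]E[Y²] - (E[X]E[Y])²
E[S] = 0.5, Var(S) = 0.041666667
E[C] = 0.66666667, Var(C) = 0.022222222
E[S²] = 0.041666667 + 0.5² = 0.29166667
E[C²] = 0.022222222 + 0.66666667² = 0.46666667
Var(Z) = 0.29166667*0.46666667 - (0.5*0.66666667)²
= 0.13611111 - 0.11111111 = 0.025

0.025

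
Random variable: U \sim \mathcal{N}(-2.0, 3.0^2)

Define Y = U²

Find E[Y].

E[U²] = Var(U) + (E[U])² = 9 + 4 = 13

13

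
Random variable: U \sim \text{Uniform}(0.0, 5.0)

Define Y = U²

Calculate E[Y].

E[U²] = Var(U) + (E[U])² = 2.0833333 + 6.25 = 8.3333333

8.3333333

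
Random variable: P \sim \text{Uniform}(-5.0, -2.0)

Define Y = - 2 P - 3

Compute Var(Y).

For Y = aP + b: Var(Y) = a² * Var(P)
Var(P) = (-2 + 5)^2/12 = 0.75
Var(Y) = (-2)² * 0.75 = 4 * 0.75 = 3

3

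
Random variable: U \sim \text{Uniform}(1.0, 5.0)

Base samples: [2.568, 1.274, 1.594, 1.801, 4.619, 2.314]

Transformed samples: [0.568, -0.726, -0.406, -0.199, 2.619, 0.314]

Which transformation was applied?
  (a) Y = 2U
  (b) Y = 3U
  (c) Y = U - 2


Checking option (c) Y = U - 2:
  U = 2.568 -> Y = 0.568 ✓
  U = 1.274 -> Y = -0.726 ✓
  U = 1.594 -> Y = -0.406 ✓
All samples match this transformation.

(c) U - 2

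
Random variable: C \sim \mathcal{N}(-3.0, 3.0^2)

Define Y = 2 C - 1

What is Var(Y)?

For Y = aC + b: Var(Y) = a² * Var(C)
Var(C) = 3.0^2 = 9
Var(Y) = 2² * 9 = 4 * 9 = 36

36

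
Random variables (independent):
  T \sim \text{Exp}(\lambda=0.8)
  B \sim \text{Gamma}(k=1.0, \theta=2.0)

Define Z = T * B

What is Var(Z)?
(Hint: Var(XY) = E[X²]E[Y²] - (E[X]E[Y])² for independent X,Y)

Var(XY) = E[X²]E[Y²] - (E[X]E[Y])²
E[T] = 1.25, Var(T) = 1.5625
E[B] = 2, Var(B) = 4
E[T²] = 1.5625 + 1.25² = 3.125
E[B²] = 4 + 2² = 8
Var(Z) = 3.125*8 - (1.25*2)²
= 25 - 6.25 = 18.75

18.75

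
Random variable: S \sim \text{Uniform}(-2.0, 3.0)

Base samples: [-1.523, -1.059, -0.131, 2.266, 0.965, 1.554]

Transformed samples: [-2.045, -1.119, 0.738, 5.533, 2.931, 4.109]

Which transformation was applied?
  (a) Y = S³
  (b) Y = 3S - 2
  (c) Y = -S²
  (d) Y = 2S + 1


Checking option (d) Y = 2S + 1:
  S = -1.523 -> Y = -2.045 ✓
  S = -1.059 -> Y = -1.119 ✓
  S = -0.131 -> Y = 0.738 ✓
All samples match this transformation.

(d) 2S + 1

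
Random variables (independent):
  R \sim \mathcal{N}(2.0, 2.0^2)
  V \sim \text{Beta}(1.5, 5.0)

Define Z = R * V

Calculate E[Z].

For independent RVs: E[XY] = E[X]*E[Y]
E[R] = 2
E[V] = 0.23076923
E[Z] = 2 * 0.23076923 = 0.46153846

0.46153846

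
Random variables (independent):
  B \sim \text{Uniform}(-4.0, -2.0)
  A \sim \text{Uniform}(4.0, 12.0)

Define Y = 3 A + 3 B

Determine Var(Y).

For independent RVs: Var(aX + bY) = a²Var(X) + b²Var(Y)
Var(B) = 0.33333333
Var(A) = 5.3333333
Var(Y) = 3²*0.33333333 + 3²*5.3333333
= 9*0.33333333 + 9*5.3333333 = 51

51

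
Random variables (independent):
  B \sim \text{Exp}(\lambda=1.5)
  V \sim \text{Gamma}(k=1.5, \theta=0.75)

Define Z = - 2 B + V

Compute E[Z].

E[Z] = -2*E[B] + 1*E[V]
E[B] = 0.66666667
E[V] = 1.125
E[Z] = -2*0.66666667 + 1*1.125 = -0.20833333

-0.20833333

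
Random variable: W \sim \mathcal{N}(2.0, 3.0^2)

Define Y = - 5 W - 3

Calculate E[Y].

For Y = -5W - 3:
E[Y] = -5 * E[W] - 3
E[W] = 2.0 = 2
E[Y] = -5 * 2 - 3 = -13

-13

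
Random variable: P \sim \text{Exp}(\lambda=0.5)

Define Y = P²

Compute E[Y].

E[P²] = Var(P) + (E[P])² = 4 + 4 = 8

8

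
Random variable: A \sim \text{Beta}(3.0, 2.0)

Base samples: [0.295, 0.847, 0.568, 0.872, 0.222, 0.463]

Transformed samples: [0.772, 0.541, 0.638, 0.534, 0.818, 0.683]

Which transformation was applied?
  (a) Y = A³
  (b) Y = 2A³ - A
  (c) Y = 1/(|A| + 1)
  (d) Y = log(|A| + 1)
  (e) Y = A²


Checking option (c) Y = 1/(|A| + 1):
  A = 0.295 -> Y = 0.772 ✓
  A = 0.847 -> Y = 0.541 ✓
  A = 0.568 -> Y = 0.638 ✓
All samples match this transformation.

(c) 1/(|A| + 1)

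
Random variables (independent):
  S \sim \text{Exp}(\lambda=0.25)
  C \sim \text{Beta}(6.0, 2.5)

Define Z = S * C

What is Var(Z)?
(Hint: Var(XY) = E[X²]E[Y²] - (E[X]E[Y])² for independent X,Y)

Var(XY) = E[X²]E[Y²] - (E[X]E[Y])²
E[S] = 4, Var(S) = 16
E[C] = 0.70588235, Var(C) = 0.021853943
E[S²] = 16 + 4² = 32
E[C²] = 0.021853943 + 0.70588235² = 0.52012384
Var(Z) = 32*0.52012384 - (4*0.70588235)²
= 16.643963 - 7.9723183 = 8.6716445

8.6716445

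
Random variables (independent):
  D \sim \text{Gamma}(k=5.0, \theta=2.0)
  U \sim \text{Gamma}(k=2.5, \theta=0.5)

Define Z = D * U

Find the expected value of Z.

For independent RVs: E[XY] = E[X]*E[Y]
E[D] = 10
E[U] = 1.25
E[Z] = 10 * 1.25 = 12.5

12.5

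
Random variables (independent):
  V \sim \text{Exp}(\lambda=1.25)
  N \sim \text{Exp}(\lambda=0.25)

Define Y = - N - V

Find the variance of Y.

For independent RVs: Var(aX + bY) = a²Var(X) + b²Var(Y)
Var(V) = 0.64
Var(N) = 16
Var(Y) = (-1)²*0.64 + (-1)²*16
= 1*0.64 + 1*16 = 16.64

16.64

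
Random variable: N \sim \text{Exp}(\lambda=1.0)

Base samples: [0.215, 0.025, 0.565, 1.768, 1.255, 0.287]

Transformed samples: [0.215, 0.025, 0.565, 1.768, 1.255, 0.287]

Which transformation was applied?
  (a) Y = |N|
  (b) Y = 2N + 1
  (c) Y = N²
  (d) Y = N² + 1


Checking option (a) Y = |N|:
  N = 0.215 -> Y = 0.215 ✓
  N = 0.025 -> Y = 0.025 ✓
  N = 0.565 -> Y = 0.565 ✓
All samples match this transformation.

(a) |N|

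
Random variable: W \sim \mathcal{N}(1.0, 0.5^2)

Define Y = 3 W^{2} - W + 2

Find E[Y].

E[Y] = 3*E[W²] - 1*E[W] + 2
E[W] = 1
E[W²] = Var(W) + (E[W])² = 0.25 + 1 = 1.25
E[Y] = 3*1.25 - 1*1 + 2 = 4.75

4.75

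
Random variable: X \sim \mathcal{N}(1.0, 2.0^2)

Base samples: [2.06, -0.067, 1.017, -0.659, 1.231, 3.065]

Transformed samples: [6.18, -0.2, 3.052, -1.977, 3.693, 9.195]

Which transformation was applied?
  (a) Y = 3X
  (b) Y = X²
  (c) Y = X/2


Checking option (a) Y = 3X:
  X = 2.06 -> Y = 6.18 ✓
  X = -0.067 -> Y = -0.2 ✓
  X = 1.017 -> Y = 3.052 ✓
All samples match this transformation.

(a) 3X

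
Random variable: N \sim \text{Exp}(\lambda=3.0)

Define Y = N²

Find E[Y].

Using E[X²] = Var(X) + (E[X])²:
E[N] = 0.33333333
Var(N) = 1/3.0^2 = 0.11111111
E[N²] = 0.11111111 + 0.33333333² = 0.11111111 + 0.11111111 = 0.22222222

0.22222222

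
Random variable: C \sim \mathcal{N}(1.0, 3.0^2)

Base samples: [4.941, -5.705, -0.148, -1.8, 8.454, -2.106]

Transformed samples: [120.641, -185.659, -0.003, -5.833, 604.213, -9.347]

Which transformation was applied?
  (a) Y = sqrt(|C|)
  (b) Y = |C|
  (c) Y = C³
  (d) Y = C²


Checking option (c) Y = C³:
  C = 4.941 -> Y = 120.641 ✓
  C = -5.705 -> Y = -185.659 ✓
  C = -0.148 -> Y = -0.003 ✓
All samples match this transformation.

(c) C³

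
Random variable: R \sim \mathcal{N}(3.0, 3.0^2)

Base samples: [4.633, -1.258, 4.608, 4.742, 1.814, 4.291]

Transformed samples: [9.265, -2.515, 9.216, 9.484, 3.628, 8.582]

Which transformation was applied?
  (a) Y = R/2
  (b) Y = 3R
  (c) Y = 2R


Checking option (c) Y = 2R:
  R = 4.633 -> Y = 9.265 ✓
  R = -1.258 -> Y = -2.515 ✓
  R = 4.608 -> Y = 9.216 ✓
All samples match this transformation.

(c) 2R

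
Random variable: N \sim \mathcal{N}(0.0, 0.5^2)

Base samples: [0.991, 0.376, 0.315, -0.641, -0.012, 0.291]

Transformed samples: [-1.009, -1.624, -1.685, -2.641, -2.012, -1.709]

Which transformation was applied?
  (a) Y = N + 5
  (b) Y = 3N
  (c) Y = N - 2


Checking option (c) Y = N - 2:
  N = 0.991 -> Y = -1.009 ✓
  N = 0.376 -> Y = -1.624 ✓
  N = 0.315 -> Y = -1.685 ✓
All samples match this transformation.

(c) N - 2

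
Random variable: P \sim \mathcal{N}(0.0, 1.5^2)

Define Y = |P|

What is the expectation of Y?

For X ~ N(0, 1.5²), E[|X|] = sigma * sqrt(2/pi)
= 1.5 * sqrt(2/pi) = 1.1968268

1.1968268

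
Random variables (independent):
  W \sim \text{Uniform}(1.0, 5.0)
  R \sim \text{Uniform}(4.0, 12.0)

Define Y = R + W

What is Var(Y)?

For independent RVs: Var(aX + bY) = a²Var(X) + b²Var(Y)
Var(W) = 1.3333333
Var(R) = 5.3333333
Var(Y) = 1²*1.3333333 + 1²*5.3333333
= 1*1.3333333 + 1*5.3333333 = 6.6666667

6.6666667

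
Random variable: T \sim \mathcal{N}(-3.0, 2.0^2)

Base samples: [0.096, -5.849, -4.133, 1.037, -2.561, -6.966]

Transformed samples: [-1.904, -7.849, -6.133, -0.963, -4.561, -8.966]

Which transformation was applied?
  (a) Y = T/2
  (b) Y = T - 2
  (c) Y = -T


Checking option (b) Y = T - 2:
  T = 0.096 -> Y = -1.904 ✓
  T = -5.849 -> Y = -7.849 ✓
  T = -4.133 -> Y = -6.133 ✓
All samples match this transformation.

(b) T - 2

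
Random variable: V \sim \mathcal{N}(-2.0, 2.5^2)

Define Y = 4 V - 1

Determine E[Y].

For Y = 4V - 1:
E[Y] = 4 * E[V] - 1
E[V] = -2.0 = -2
E[Y] = 4 * (-2) - 1 = -9

-9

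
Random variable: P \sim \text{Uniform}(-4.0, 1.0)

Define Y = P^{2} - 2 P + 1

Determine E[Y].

E[Y] = 1*E[P²] - 2*E[P] + 1
E[P] = -1.5
E[P²] = Var(P) + (E[P])² = 2.0833333 + 2.25 = 4.3333333
E[Y] = 1*4.3333333 - 2*(-1.5) + 1 = 8.3333333

8.3333333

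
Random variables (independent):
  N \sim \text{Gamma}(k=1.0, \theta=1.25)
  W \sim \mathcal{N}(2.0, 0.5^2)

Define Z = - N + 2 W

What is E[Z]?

E[Z] = -1*E[N] + 2*E[W]
E[N] = 1.25
E[W] = 2
E[Z] = -1*1.25 + 2*2 = 2.75

2.75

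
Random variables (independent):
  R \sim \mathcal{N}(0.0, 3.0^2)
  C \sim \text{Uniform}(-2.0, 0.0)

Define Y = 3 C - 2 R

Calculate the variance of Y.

For independent RVs: Var(aX + bY) = a²Var(X) + b²Var(Y)
Var(R) = 9
Var(C) = 0.33333333
Var(Y) = (-2)²*9 + 3²*0.33333333
= 4*9 + 9*0.33333333 = 39

39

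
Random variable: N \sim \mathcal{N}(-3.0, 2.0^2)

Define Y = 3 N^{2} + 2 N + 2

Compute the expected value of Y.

E[Y] = 3*E[N²] + 2*E[N] + 2
E[N] = -3
E[N²] = Var(N) + (E[N])² = 4 + 9 = 13
E[Y] = 3*13 + 2*(-3) + 2 = 35

35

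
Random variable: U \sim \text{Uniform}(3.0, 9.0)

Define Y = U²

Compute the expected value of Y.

Using E[X²] = Var(X) + (E[X])²:
E[U] = 6
Var(U) = (9 - 3)^2/12 = 3
E[U²] = 3 + 6² = 3 + 36 = 39

39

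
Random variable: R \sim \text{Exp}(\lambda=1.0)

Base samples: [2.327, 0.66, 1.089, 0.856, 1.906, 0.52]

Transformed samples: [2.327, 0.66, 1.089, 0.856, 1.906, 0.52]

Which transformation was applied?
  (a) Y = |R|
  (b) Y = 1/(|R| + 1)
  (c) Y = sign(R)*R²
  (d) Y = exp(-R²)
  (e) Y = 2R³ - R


Checking option (a) Y = |R|:
  R = 2.327 -> Y = 2.327 ✓
  R = 0.66 -> Y = 0.66 ✓
  R = 1.089 -> Y = 1.089 ✓
All samples match this transformation.

(a) |R|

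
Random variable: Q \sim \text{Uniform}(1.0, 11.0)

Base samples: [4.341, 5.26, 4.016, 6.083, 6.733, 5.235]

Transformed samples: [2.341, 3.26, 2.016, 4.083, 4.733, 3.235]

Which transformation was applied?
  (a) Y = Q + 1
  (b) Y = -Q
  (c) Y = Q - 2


Checking option (c) Y = Q - 2:
  Q = 4.341 -> Y = 2.341 ✓
  Q = 5.26 -> Y = 3.26 ✓
  Q = 4.016 -> Y = 2.016 ✓
All samples match this transformation.

(c) Q - 2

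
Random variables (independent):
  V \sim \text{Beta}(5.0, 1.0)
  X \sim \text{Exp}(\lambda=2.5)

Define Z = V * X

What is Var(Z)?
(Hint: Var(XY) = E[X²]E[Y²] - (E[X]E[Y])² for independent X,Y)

Var(XY) = E[X²]E[Y²] - (E[X]E[Y])²
E[V] = 0.83333333, Var(V) = 0.01984127
E[X] = 0.4, Var(X) = 0.16
E[V²] = 0.01984127 + 0.83333333² = 0.71428571
E[X²] = 0.16 + 0.4² = 0.32
Var(Z) = 0.71428571*0.32 - (0.83333333*0.4)²
= 0.22857143 - 0.11111111 = 0.11746032

0.11746032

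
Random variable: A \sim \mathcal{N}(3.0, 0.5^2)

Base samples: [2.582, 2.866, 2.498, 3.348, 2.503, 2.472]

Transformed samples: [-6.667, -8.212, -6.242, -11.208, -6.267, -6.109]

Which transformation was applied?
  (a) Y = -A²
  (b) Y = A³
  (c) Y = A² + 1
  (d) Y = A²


Checking option (a) Y = -A²:
  A = 2.582 -> Y = -6.667 ✓
  A = 2.866 -> Y = -8.212 ✓
  A = 2.498 -> Y = -6.242 ✓
All samples match this transformation.

(a) -A²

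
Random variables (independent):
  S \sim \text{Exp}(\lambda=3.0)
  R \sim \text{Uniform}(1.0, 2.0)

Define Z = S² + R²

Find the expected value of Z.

E[Z] = E[S²] + E[R²]
E[S²] = Var(S) + E[S]² = 0.11111111 + 0.11111111 = 0.22222222
E[R²] = Var(R) + E[R]² = 0.083333333 + 2.25 = 2.3333333
E[Z] = 0.22222222 + 2.3333333 = 2.5555556

2.5555556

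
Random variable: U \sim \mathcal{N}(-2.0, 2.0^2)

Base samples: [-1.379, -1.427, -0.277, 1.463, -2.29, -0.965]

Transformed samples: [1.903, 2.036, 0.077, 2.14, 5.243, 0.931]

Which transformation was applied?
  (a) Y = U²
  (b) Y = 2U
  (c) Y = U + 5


Checking option (a) Y = U²:
  U = -1.379 -> Y = 1.903 ✓
  U = -1.427 -> Y = 2.036 ✓
  U = -0.277 -> Y = 0.077 ✓
All samples match this transformation.

(a) U²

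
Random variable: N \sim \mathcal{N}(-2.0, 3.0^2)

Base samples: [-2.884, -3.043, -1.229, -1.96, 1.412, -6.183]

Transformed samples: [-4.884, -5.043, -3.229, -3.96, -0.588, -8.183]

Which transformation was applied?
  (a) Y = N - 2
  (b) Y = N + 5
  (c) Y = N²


Checking option (a) Y = N - 2:
  N = -2.884 -> Y = -4.884 ✓
  N = -3.043 -> Y = -5.043 ✓
  N = -1.229 -> Y = -3.229 ✓
All samples match this transformation.

(a) N - 2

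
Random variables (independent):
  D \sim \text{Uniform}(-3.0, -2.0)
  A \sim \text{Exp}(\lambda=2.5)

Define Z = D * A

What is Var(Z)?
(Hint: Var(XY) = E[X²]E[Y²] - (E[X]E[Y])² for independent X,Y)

Var(XY) = E[X²]E[Y²] - (E[X]E[Y])²
E[D] = -2.5, Var(D) = 0.083333333
E[A] = 0.4, Var(A) = 0.16
E[D²] = 0.083333333 + (-2.5)² = 6.3333333
E[A²] = 0.16 + 0.4² = 0.32
Var(Z) = 6.3333333*0.32 - (-2.5*0.4)²
= 2.0266667 - 1 = 1.0266667

1.0266667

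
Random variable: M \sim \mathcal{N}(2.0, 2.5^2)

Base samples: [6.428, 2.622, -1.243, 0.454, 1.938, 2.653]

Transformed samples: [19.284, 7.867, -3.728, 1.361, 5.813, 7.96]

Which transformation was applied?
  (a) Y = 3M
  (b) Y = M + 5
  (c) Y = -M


Checking option (a) Y = 3M:
  M = 6.428 -> Y = 19.284 ✓
  M = 2.622 -> Y = 7.867 ✓
  M = -1.243 -> Y = -3.728 ✓
All samples match this transformation.

(a) 3M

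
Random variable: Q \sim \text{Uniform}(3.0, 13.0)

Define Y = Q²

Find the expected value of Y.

Using E[X²] = Var(X) + (E[X])²:
E[Q] = 8
Var(Q) = (13 - 3)^2/12 = 8.3333333
E[Q²] = 8.3333333 + 8² = 8.3333333 + 64 = 72.333333

72.333333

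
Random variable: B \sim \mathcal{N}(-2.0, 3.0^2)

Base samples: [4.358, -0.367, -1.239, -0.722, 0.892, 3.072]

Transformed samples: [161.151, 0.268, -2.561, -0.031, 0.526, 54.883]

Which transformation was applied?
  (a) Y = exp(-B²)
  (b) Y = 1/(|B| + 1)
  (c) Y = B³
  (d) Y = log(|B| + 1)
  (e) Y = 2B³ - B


Checking option (e) Y = 2B³ - B:
  B = 4.358 -> Y = 161.151 ✓
  B = -0.367 -> Y = 0.268 ✓
  B = -1.239 -> Y = -2.561 ✓
All samples match this transformation.

(e) 2B³ - B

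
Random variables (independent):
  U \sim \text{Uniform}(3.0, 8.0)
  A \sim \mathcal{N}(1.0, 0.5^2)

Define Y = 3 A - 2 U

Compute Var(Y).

For independent RVs: Var(aX + bY) = a²Var(X) + b²Var(Y)
Var(U) = 2.0833333
Var(A) = 0.25
Var(Y) = (-2)²*2.0833333 + 3²*0.25
= 4*2.0833333 + 9*0.25 = 10.583333

10.583333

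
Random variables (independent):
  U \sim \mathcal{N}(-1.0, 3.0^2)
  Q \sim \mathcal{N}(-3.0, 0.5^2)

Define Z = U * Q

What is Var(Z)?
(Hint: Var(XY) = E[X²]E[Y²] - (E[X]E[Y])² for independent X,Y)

Var(XY) = E[X²]E[Y²] - (E[X]E[Y])²
E[U] = -1, Var(U) = 9
E[Q] = -3, Var(Q) = 0.25
E[U²] = 9 + (-1)² = 10
E[Q²] = 0.25 + (-3)² = 9.25
Var(Z) = 10*9.25 - (-1*(-3))²
= 92.5 - 9 = 83.5

83.5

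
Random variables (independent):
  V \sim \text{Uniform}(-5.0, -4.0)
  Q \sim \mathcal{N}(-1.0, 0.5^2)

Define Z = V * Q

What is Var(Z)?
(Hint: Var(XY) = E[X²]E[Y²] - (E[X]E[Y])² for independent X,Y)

Var(XY) = E[X²]E[Y²] - (E[X]E[Y])²
E[V] = -4.5, Var(V) = 0.083333333
E[Q] = -1, Var(Q) = 0.25
E[V²] = 0.083333333 + (-4.5)² = 20.333333
E[Q²] = 0.25 + (-1)² = 1.25
Var(Z) = 20.333333*1.25 - (-4.5*(-1))²
= 25.416667 - 20.25 = 5.1666667

5.1666667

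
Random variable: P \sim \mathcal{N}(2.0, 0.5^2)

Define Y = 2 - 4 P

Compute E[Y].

For Y = -4P + 2:
E[Y] = -4 * E[P] + 2
E[P] = 2.0 = 2
E[Y] = -4 * 2 + 2 = -6

-6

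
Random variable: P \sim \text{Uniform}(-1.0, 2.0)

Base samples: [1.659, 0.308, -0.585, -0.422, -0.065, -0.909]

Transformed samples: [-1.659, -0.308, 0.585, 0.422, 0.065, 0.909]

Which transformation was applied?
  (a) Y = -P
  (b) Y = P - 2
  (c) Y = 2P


Checking option (a) Y = -P:
  P = 1.659 -> Y = -1.659 ✓
  P = 0.308 -> Y = -0.308 ✓
  P = -0.585 -> Y = 0.585 ✓
All samples match this transformation.

(a) -P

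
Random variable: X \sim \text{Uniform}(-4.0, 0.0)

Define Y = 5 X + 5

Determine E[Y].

For Y = 5X + 5:
E[Y] = 5 * E[X] + 5
E[X] = (-4 + 0)/2 = -2
E[Y] = 5 * (-2) + 5 = -5

-5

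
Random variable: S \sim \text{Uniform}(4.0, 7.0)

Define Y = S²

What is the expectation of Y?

Using E[X²] = Var(X) + (E[X])²:
E[S] = 5.5
Var(S) = (7 - 4)^2/12 = 0.75
E[S²] = 0.75 + 5.5² = 0.75 + 30.25 = 31

31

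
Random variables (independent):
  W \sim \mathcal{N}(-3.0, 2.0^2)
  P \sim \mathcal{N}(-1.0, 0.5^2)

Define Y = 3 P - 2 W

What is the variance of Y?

For independent RVs: Var(aX + bY) = a²Var(X) + b²Var(Y)
Var(W) = 4
Var(P) = 0.25
Var(Y) = (-2)²*4 + 3²*0.25
= 4*4 + 9*0.25 = 18.25

18.25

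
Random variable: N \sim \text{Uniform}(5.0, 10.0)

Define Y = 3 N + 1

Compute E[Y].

For Y = 3N + 1:
E[Y] = 3 * E[N] + 1
E[N] = (5 + 10)/2 = 7.5
E[Y] = 3 * 7.5 + 1 = 23.5

23.5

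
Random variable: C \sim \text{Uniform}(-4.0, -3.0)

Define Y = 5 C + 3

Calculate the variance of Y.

For Y = aC + b: Var(Y) = a² * Var(C)
Var(C) = (-3 + 4)^2/12 = 0.083333333
Var(Y) = 5² * 0.083333333 = 25 * 0.083333333 = 2.0833333

2.0833333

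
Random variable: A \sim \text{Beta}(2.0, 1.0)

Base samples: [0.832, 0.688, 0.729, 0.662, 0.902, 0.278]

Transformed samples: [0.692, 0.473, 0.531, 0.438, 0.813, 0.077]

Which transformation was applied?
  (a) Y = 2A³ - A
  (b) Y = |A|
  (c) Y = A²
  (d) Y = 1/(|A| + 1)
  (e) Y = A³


Checking option (c) Y = A²:
  A = 0.832 -> Y = 0.692 ✓
  A = 0.688 -> Y = 0.473 ✓
  A = 0.729 -> Y = 0.531 ✓
All samples match this transformation.

(c) A²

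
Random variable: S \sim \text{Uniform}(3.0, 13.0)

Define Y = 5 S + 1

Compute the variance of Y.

For Y = aS + b: Var(Y) = a² * Var(S)
Var(S) = (13 - 3)^2/12 = 8.3333333
Var(Y) = 5² * 8.3333333 = 25 * 8.3333333 = 208.33333

208.33333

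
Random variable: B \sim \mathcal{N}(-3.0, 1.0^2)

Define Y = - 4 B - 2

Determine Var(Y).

For Y = aB + b: Var(Y) = a² * Var(B)
Var(B) = 1.0^2 = 1
Var(Y) = (-4)² * 1 = 16 * 1 = 16

16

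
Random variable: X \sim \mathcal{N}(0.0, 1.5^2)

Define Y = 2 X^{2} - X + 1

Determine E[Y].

E[Y] = 2*E[X²] - 1*E[X] + 1
E[X] = 0
E[X²] = Var(X) + (E[X])² = 2.25 + 0 = 2.25
E[Y] = 2*2.25 - 1*0 + 1 = 5.5

5.5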